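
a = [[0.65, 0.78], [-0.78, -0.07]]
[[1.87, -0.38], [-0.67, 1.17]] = a@ [[0.69, -1.57], [1.82, 0.82]]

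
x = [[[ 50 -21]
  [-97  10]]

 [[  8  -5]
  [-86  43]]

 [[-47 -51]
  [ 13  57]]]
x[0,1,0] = -97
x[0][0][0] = 50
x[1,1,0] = -86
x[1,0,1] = -5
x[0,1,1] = 10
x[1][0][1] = -5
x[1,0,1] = -5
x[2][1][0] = 13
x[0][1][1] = 10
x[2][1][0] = 13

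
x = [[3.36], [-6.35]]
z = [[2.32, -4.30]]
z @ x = [[35.1]]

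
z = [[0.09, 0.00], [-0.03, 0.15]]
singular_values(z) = [0.15, 0.09]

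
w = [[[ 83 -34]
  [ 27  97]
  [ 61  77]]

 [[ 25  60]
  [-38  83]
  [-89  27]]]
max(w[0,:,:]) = 97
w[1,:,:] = [[25, 60], [-38, 83], [-89, 27]]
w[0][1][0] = 27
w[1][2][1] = 27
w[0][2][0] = 61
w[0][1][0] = 27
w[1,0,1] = 60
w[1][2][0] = -89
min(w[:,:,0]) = -89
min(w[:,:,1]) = -34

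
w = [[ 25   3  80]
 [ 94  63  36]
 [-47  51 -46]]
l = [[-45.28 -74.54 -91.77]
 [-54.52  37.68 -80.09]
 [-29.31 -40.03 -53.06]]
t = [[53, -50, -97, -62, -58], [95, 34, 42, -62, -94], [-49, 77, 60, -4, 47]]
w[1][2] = 36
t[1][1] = 34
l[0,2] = -91.77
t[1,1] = 34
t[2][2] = 60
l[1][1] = 37.68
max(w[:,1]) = 63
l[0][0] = -45.28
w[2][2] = -46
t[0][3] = -62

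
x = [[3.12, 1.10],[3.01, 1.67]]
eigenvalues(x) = [4.35, 0.44]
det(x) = 1.90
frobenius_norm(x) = 4.77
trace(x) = 4.79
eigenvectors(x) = [[0.67,-0.38],[0.75,0.93]]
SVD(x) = [[-0.69, -0.72], [-0.72, 0.69]] @ diag([4.757521013662126, 0.39924153662075507]) @ [[-0.91, -0.41], [-0.41, 0.91]]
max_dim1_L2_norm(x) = 3.44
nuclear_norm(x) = 5.16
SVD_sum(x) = [[3.0, 1.36], [3.12, 1.42]] + [[0.12, -0.26], [-0.11, 0.25]]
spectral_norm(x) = 4.76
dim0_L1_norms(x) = [6.13, 2.77]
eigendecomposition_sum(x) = [[2.98, 1.22], [3.35, 1.37]] + [[0.14, -0.12], [-0.34, 0.30]]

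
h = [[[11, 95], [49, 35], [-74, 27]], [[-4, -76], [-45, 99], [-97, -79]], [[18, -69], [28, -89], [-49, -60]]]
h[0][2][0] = -74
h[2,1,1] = -89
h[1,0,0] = -4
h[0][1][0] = 49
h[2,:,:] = [[18, -69], [28, -89], [-49, -60]]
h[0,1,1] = 35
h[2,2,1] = -60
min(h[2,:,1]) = -89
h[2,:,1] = [-69, -89, -60]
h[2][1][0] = 28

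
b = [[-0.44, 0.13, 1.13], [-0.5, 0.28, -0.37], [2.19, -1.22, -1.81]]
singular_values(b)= [3.27, 0.9, 0.07]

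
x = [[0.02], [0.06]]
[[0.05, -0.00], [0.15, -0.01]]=x @ [[2.52, -0.23]]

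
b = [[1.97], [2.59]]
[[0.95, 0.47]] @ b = [[3.09]]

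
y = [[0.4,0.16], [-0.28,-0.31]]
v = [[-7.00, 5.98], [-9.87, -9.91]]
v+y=[[-6.6, 6.14], [-10.15, -10.22]]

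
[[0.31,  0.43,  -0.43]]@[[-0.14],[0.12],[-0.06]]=[[0.03]]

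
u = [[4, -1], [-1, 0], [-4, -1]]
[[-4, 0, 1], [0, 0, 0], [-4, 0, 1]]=u @ [[0, 0, 0], [4, 0, -1]]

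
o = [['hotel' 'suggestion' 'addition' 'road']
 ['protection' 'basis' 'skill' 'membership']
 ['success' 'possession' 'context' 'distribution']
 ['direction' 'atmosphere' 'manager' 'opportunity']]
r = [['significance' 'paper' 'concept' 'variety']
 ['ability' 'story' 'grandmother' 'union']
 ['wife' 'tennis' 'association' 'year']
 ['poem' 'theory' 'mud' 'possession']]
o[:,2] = ['addition', 'skill', 'context', 'manager']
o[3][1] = 'atmosphere'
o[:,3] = ['road', 'membership', 'distribution', 'opportunity']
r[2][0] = 'wife'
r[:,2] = ['concept', 'grandmother', 'association', 'mud']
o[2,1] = 'possession'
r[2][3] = 'year'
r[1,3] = 'union'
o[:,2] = ['addition', 'skill', 'context', 'manager']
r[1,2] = 'grandmother'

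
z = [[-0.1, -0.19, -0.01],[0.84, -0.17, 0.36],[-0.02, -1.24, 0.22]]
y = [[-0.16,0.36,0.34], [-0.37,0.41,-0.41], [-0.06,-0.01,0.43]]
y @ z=[[0.31, -0.45, 0.21],[0.39, 0.51, 0.06],[-0.01, -0.52, 0.09]]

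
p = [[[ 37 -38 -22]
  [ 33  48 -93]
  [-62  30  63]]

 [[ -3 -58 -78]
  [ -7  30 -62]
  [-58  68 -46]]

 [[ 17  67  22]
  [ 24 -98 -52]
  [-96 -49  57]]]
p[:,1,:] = [[33, 48, -93], [-7, 30, -62], [24, -98, -52]]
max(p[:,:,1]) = 68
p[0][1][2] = -93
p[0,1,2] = -93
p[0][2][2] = 63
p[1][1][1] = 30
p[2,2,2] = 57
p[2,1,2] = -52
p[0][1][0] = 33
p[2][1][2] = -52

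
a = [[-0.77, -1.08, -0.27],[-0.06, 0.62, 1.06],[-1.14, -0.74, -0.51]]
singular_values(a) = [2.09, 0.96, 0.39]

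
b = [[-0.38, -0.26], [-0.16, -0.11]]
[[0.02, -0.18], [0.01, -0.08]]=b@ [[-0.05, 0.50],[0.00, -0.02]]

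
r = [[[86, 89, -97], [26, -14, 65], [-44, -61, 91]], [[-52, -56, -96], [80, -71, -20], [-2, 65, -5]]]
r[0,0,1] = 89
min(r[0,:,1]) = -61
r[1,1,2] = -20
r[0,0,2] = -97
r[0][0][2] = -97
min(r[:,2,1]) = -61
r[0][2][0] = -44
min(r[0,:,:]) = -97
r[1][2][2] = -5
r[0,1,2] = 65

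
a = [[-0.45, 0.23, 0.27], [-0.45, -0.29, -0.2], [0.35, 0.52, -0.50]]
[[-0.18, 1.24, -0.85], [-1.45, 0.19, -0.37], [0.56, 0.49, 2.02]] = a @ [[1.84,-1.73,1.12],[1.18,2.06,1.04],[1.40,-0.04,-2.17]]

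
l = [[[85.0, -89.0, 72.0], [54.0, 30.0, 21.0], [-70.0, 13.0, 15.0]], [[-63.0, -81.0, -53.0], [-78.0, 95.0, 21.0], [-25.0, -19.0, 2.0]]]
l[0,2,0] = -70.0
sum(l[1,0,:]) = -197.0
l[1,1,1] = 95.0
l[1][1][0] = -78.0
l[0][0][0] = 85.0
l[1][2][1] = -19.0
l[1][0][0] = -63.0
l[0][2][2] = 15.0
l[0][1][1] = 30.0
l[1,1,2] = 21.0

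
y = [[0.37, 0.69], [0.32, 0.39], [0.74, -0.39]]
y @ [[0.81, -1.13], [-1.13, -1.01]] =[[-0.48, -1.12], [-0.18, -0.76], [1.04, -0.44]]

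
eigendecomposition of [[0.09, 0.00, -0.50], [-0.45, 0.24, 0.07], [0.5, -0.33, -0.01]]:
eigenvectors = [[(-0.1+0.58j), -0.10-0.58j, 0.54+0.00j], [-0.51-0.11j, -0.51+0.11j, (0.83+0j)], [(0.62+0j), 0.62-0.00j, 0.14+0.00j]]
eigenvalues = [(0.18+0.52j), (0.18-0.52j), (-0.04+0j)]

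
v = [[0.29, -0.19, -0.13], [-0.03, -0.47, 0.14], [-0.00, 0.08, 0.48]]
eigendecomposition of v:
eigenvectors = [[-0.22, 1.0, -0.62], [-0.97, -0.04, 0.13], [0.08, 0.02, 0.78]]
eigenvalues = [-0.49, 0.29, 0.49]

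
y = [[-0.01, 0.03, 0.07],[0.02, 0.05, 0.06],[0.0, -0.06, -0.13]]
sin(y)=[[-0.01, 0.03, 0.07], [0.02, 0.05, 0.06], [-0.0, -0.06, -0.13]]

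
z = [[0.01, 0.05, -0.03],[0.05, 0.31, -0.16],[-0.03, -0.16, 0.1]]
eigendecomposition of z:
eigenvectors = [[0.15, 0.97, -0.20], [0.87, -0.03, 0.49], [-0.47, 0.24, 0.85]]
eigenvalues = [0.4, 0.0, 0.01]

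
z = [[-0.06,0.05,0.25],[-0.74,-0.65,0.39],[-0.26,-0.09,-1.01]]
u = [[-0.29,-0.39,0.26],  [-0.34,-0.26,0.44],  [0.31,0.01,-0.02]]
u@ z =[[0.24, 0.22, -0.49], [0.10, 0.11, -0.63], [-0.02, 0.01, 0.10]]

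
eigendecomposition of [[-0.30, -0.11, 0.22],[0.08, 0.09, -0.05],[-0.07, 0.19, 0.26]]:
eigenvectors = [[0.95, 0.55, 0.42], [-0.21, -0.48, -0.1], [0.22, 0.68, 0.90]]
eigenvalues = [-0.23, 0.07, 0.21]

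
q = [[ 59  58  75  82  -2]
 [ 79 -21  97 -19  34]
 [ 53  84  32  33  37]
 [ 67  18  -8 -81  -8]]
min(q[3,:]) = -81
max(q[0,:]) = 82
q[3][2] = -8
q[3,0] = 67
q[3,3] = -81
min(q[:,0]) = 53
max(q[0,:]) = 82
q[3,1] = 18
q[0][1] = 58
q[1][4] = 34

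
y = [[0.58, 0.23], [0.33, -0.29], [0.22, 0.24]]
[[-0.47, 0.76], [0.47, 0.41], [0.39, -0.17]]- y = [[-1.05, 0.53], [0.14, 0.70], [0.17, -0.41]]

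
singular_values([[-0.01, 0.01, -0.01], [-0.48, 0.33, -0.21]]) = [0.62, 0.01]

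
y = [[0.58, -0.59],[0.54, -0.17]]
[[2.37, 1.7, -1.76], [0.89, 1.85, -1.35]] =y@[[0.55,3.65,-2.27], [-3.47,0.7,0.75]]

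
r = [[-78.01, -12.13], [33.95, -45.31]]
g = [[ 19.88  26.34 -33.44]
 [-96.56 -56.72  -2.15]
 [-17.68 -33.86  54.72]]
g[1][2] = -2.15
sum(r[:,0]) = -44.06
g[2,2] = 54.72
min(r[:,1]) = -45.31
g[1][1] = -56.72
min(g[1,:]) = -96.56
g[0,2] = -33.44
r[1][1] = -45.31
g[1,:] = [-96.56, -56.72, -2.15]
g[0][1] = 26.34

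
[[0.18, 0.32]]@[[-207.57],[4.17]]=[[-36.03]]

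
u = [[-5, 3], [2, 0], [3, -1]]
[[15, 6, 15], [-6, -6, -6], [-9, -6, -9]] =u@[[-3, -3, -3], [0, -3, 0]]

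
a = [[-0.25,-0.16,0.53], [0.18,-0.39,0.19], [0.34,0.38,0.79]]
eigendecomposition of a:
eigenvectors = [[0.37+0.00j, (0.8+0j), 0.80-0.00j], [(0.17+0j), 0.03-0.52j, 0.03+0.52j], [0.91+0.00j, -0.25+0.12j, (-0.25-0.12j)]]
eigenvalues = [(1+0j), (-0.42+0.19j), (-0.42-0.19j)]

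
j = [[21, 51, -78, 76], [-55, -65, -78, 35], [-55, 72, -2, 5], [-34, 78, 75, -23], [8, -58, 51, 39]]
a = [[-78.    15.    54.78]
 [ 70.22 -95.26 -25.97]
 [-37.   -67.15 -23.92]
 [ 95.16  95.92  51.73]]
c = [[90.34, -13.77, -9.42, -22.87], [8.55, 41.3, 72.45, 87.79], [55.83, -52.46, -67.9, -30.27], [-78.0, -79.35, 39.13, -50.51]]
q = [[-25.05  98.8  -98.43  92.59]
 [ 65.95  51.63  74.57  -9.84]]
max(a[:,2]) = 54.78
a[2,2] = -23.92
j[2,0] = -55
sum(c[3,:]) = -168.73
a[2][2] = -23.92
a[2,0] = -37.0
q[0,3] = 92.59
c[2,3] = -30.27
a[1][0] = 70.22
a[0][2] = 54.78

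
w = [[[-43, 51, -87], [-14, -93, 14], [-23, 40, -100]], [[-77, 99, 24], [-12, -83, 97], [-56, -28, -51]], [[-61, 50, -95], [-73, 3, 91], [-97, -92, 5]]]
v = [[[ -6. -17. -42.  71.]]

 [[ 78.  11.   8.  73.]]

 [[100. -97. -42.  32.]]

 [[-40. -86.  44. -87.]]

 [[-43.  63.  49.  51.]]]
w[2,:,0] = [-61, -73, -97]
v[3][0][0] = -40.0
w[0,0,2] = -87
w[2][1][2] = 91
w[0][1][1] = -93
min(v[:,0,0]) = -43.0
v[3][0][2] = 44.0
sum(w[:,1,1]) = -173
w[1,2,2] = -51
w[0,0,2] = -87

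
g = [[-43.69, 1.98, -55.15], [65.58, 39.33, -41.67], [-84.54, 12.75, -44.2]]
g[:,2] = [-55.15, -41.67, -44.2]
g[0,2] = -55.15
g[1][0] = 65.58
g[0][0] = -43.69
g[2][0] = -84.54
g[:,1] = [1.98, 39.33, 12.75]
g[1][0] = 65.58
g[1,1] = 39.33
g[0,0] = -43.69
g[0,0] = -43.69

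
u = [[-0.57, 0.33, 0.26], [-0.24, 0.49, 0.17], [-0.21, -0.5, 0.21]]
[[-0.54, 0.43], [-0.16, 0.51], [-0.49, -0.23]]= u @ [[0.78, 0.09], [0.32, 0.78], [-0.79, 0.85]]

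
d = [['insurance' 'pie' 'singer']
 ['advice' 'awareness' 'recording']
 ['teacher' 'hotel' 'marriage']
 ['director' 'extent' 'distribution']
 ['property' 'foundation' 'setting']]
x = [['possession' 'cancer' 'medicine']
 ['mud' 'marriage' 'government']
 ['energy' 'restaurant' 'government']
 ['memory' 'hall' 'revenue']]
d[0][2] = 'singer'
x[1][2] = 'government'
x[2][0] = 'energy'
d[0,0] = 'insurance'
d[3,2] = 'distribution'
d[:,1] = ['pie', 'awareness', 'hotel', 'extent', 'foundation']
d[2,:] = ['teacher', 'hotel', 'marriage']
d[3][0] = 'director'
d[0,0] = 'insurance'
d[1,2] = 'recording'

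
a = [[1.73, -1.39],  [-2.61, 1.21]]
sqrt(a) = [[(1.05+0.29j), -0.67+0.24j], [(-1.25+0.46j), (0.8+0.38j)]]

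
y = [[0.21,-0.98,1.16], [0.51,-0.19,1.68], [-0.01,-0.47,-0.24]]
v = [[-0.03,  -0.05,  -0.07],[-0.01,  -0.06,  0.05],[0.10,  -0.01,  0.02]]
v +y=[[0.18,-1.03,1.09],  [0.50,-0.25,1.73],  [0.09,-0.48,-0.22]]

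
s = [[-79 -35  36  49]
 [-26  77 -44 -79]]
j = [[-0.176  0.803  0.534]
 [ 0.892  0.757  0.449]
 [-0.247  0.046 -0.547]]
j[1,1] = 0.757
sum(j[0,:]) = 1.161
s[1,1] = 77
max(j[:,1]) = 0.803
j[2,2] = -0.547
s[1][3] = -79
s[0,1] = -35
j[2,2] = -0.547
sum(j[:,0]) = 0.469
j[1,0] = 0.892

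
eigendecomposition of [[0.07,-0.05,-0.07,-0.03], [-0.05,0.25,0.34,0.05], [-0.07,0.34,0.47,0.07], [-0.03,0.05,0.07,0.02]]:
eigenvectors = [[0.13, -0.94, -0.26, -0.19], [-0.58, -0.11, 0.54, -0.61], [-0.8, -0.12, -0.32, 0.50], [-0.12, 0.31, -0.74, -0.59]]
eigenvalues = [0.74, 0.06, 0.0, 0.0]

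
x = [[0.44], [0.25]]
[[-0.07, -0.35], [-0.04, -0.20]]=x @ [[-0.17, -0.79]]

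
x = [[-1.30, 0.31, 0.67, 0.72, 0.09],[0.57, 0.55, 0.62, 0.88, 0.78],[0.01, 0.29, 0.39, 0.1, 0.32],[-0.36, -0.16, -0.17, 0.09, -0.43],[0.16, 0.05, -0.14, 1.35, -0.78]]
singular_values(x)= [1.96, 1.56, 1.44, 0.14, 0.0]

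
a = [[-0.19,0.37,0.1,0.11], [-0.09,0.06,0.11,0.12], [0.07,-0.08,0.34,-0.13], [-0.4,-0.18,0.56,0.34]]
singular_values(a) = [0.84, 0.46, 0.29, 0.04]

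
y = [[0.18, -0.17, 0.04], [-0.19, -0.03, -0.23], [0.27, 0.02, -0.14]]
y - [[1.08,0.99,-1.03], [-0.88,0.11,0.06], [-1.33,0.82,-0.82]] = [[-0.90, -1.16, 1.07], [0.69, -0.14, -0.29], [1.60, -0.80, 0.68]]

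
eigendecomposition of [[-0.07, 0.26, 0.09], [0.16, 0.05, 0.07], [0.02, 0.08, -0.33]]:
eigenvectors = [[0.69, 0.87, -0.25], [0.71, -0.46, -0.07], [0.13, -0.18, 0.96]]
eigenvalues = [0.22, -0.23, -0.34]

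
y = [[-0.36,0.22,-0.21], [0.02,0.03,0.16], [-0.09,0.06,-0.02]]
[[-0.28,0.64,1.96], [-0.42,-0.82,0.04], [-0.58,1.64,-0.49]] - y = [[0.08, 0.42, 2.17], [-0.44, -0.85, -0.12], [-0.49, 1.58, -0.47]]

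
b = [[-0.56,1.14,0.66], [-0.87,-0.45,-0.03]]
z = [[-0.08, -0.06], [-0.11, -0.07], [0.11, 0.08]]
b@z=[[-0.01, 0.01], [0.12, 0.08]]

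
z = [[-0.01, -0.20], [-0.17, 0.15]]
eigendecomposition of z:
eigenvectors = [[-0.86,0.58], [-0.52,-0.81]]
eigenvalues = [-0.13, 0.27]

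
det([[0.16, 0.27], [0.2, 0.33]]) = -0.001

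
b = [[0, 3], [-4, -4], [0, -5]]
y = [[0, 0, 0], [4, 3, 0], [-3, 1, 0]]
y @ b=[[0, 0], [-12, 0], [-4, -13]]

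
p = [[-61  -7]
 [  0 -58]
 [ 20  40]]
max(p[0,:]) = -7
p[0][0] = -61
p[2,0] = 20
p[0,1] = -7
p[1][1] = -58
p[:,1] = [-7, -58, 40]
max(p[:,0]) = 20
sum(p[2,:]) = 60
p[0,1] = -7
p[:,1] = [-7, -58, 40]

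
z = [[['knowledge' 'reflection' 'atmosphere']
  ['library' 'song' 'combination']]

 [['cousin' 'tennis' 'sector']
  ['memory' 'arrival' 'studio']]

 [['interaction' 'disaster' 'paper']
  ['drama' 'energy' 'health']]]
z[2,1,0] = 'drama'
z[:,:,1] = [['reflection', 'song'], ['tennis', 'arrival'], ['disaster', 'energy']]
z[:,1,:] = [['library', 'song', 'combination'], ['memory', 'arrival', 'studio'], ['drama', 'energy', 'health']]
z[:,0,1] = ['reflection', 'tennis', 'disaster']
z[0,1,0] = 'library'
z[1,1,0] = 'memory'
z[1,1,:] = ['memory', 'arrival', 'studio']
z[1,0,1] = 'tennis'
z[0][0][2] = 'atmosphere'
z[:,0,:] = [['knowledge', 'reflection', 'atmosphere'], ['cousin', 'tennis', 'sector'], ['interaction', 'disaster', 'paper']]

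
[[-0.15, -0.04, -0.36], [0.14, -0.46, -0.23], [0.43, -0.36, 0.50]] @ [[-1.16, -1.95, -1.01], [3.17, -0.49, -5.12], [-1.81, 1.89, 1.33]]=[[0.70, -0.37, -0.12], [-1.2, -0.48, 1.91], [-2.54, 0.28, 2.07]]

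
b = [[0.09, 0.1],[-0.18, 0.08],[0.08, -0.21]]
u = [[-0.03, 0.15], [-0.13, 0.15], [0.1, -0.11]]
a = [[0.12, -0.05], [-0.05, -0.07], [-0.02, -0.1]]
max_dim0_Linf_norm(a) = 0.12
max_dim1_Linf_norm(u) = 0.15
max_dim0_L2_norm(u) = 0.24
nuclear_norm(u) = 0.35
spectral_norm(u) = 0.28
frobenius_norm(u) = 0.29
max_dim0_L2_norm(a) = 0.13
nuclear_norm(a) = 0.26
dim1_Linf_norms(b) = [0.1, 0.18, 0.21]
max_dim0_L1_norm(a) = 0.22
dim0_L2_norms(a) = [0.13, 0.13]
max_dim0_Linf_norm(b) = 0.21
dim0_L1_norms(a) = [0.19, 0.22]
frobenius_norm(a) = 0.19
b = u + a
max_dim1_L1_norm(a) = 0.17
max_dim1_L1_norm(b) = 0.29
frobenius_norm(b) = 0.33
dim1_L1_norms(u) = [0.18, 0.28, 0.21]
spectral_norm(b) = 0.28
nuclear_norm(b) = 0.45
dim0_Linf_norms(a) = [0.12, 0.1]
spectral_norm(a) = 0.13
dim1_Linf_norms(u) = [0.15, 0.15, 0.11]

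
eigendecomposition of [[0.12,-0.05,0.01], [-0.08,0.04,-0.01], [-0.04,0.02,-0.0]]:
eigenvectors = [[-0.79+0.00j, -0.02-0.27j, (-0.02+0.27j)], [(0.54+0j), -0.20-0.63j, -0.20+0.63j], [0.28+0.00j, (-0.7+0j), (-0.7-0j)]]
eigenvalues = [(0.15+0j), 0j, -0j]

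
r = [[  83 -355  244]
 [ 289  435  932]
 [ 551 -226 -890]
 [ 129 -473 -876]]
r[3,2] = -876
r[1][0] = 289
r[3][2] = -876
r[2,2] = -890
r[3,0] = 129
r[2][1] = -226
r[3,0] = 129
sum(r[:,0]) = 1052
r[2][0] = 551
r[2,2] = -890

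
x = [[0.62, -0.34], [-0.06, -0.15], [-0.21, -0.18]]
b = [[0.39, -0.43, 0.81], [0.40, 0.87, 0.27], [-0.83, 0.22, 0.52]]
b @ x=[[0.1, -0.21], [0.14, -0.32], [-0.64, 0.16]]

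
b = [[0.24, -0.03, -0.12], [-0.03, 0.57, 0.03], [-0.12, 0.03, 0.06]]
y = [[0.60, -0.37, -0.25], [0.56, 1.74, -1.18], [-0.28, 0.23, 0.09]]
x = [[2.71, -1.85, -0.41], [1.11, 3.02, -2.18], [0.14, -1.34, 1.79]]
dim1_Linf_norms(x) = [2.71, 3.02, 1.79]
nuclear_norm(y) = 3.01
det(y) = -0.00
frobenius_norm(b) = 0.65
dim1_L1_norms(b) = [0.39, 0.63, 0.21]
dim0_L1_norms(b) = [0.39, 0.63, 0.21]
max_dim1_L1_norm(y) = 3.48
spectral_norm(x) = 4.48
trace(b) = 0.87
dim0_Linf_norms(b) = [0.24, 0.57, 0.12]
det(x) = 11.76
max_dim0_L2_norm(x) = 3.79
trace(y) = 2.43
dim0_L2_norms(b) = [0.27, 0.57, 0.14]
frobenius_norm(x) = 5.57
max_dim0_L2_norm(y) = 1.79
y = b @ x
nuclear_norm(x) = 8.51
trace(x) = 7.52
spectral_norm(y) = 2.18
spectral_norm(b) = 0.58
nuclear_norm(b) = 0.87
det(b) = -0.00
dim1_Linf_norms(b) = [0.24, 0.57, 0.12]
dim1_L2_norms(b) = [0.27, 0.57, 0.14]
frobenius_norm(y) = 2.33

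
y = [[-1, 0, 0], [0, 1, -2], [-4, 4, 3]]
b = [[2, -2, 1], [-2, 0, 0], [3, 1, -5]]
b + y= [[1, -2, 1], [-2, 1, -2], [-1, 5, -2]]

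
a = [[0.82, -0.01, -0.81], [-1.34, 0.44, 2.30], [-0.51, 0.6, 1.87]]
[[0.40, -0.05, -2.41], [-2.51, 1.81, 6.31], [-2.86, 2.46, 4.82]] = a@[[-0.77,0.78,-0.8],[-1.52,2.21,0.62],[-1.25,0.82,2.16]]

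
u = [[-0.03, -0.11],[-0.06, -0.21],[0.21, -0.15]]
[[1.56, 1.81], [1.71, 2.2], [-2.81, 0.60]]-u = [[1.59, 1.92], [1.77, 2.41], [-3.02, 0.75]]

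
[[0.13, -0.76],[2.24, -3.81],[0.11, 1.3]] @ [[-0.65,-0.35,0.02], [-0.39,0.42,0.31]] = [[0.21,-0.36,-0.23], [0.03,-2.38,-1.14], [-0.58,0.51,0.41]]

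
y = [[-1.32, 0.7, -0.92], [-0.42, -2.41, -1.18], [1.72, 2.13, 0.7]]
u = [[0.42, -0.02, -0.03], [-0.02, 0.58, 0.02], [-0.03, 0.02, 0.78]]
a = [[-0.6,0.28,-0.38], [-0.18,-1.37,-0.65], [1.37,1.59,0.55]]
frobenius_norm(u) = 1.06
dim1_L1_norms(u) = [0.47, 0.62, 0.83]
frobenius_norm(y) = 4.29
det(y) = -5.30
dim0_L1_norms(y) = [3.46, 5.24, 2.8]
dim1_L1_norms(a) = [1.26, 2.2, 3.51]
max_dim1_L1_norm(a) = 3.51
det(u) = 0.19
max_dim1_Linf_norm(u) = 0.78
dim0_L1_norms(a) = [2.15, 3.24, 1.58]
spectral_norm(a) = 2.57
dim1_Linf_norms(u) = [0.42, 0.58, 0.78]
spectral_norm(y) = 3.80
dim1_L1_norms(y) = [2.94, 4.01, 4.55]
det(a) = -0.99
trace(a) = -1.42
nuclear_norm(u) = 1.78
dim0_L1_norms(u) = [0.47, 0.62, 0.83]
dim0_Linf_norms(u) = [0.42, 0.58, 0.78]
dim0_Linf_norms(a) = [1.37, 1.59, 0.65]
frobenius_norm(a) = 2.76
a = u @ y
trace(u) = 1.78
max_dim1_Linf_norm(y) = 2.41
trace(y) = -3.03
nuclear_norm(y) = 6.40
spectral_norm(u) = 0.78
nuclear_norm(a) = 3.91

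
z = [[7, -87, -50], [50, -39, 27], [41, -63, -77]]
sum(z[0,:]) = -130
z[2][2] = -77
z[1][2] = 27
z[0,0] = 7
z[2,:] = [41, -63, -77]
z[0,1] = -87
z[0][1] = -87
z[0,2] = -50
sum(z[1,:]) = 38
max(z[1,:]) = 50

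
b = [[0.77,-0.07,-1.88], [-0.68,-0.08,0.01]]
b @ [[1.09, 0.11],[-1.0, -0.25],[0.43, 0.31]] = [[0.1, -0.48], [-0.66, -0.05]]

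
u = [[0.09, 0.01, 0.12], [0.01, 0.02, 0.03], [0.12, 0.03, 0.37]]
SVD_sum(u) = [[0.05, 0.01, 0.13],[0.01, 0.0, 0.03],[0.13, 0.03, 0.36]] + [[0.04, -0.00, -0.01],[-0.00, 0.00, 0.0],[-0.01, 0.0, 0.01]] + [[0.0, 0.0, -0.0],[0.00, 0.02, -0.0],[-0.00, -0.00, 0.00]]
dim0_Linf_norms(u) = [0.12, 0.03, 0.37]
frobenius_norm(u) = 0.42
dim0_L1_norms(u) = [0.22, 0.06, 0.52]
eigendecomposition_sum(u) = [[0.05, 0.01, 0.13], [0.01, 0.00, 0.03], [0.13, 0.03, 0.36]] + [[0.04, -0.0, -0.01], [-0.0, 0.00, 0.0], [-0.01, 0.0, 0.01]] + [[0.0, 0.00, -0.00], [0.00, 0.02, -0.00], [-0.0, -0.00, 0.0]]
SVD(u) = [[-0.35,0.94,-0.01],[-0.08,-0.04,-1.00],[-0.94,-0.34,0.09]] @ diag([0.4169077140960713, 0.045646491474200496, 0.017445794429728313]) @ [[-0.35, -0.08, -0.94],[0.94, -0.04, -0.34],[-0.01, -1.00, 0.09]]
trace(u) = 0.48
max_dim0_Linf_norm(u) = 0.37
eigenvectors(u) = [[0.35, 0.94, -0.01], [0.08, -0.04, -1.00], [0.94, -0.34, 0.09]]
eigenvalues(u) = [0.42, 0.05, 0.02]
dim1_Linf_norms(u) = [0.12, 0.03, 0.37]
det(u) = 0.00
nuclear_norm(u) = 0.48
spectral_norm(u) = 0.42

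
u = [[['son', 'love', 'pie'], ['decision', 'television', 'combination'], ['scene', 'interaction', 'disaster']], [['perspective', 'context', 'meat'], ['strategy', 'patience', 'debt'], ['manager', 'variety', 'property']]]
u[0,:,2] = ['pie', 'combination', 'disaster']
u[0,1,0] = 'decision'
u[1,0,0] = 'perspective'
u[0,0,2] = 'pie'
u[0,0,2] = 'pie'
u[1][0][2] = 'meat'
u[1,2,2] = 'property'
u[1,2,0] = 'manager'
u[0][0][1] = 'love'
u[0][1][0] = 'decision'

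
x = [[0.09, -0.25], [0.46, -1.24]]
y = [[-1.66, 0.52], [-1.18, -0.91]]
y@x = [[0.09,-0.23], [-0.52,1.42]]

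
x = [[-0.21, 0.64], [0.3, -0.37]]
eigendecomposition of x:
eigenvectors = [[0.87, -0.77],[0.5, 0.63]]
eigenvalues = [0.16, -0.74]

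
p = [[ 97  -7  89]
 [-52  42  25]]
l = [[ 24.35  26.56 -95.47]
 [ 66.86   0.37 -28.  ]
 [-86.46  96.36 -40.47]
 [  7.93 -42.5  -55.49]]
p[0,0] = 97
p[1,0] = -52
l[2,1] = 96.36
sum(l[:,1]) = 80.78999999999999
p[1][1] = 42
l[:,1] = [26.56, 0.37, 96.36, -42.5]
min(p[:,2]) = 25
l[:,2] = [-95.47, -28.0, -40.47, -55.49]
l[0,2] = -95.47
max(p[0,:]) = 97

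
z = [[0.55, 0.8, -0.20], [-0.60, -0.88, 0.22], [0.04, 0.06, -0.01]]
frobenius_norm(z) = 1.47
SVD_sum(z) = [[0.55, 0.80, -0.20],[-0.60, -0.88, 0.22],[0.04, 0.06, -0.01]] + [[0.0, -0.0, -0.00], [-0.00, 0.0, 0.0], [-0.00, 0.00, 0.00]] + [[0.00,-0.00,0.00], [0.0,-0.0,0.0], [0.00,-0.0,0.00]]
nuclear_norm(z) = 1.48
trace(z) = -0.34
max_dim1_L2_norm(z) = 1.09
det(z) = -0.00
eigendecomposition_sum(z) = [[0.52, 0.77, -0.19], [-0.58, -0.86, 0.21], [0.04, 0.06, -0.01]] + [[0.03, 0.02, -0.01], [-0.02, -0.02, 0.01], [-0.0, -0.00, 0.0]] + [[0.0, 0.00, 0.00], [-0.00, -0.00, -0.00], [0.00, 0.00, 0.0]]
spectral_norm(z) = 1.47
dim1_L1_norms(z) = [1.55, 1.7, 0.11]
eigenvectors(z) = [[0.67, -0.82, 0.36],[-0.74, 0.56, -0.01],[0.05, 0.04, 0.93]]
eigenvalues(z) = [-0.36, 0.01, 0.0]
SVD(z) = [[-0.67, -0.06, 0.74], [0.74, 0.01, 0.67], [-0.05, 1.00, 0.04]] @ diag([1.4732849793657963, 0.00485196573413474, 0.0027978569727511136]) @ [[-0.55, -0.81, 0.20], [-0.06, 0.28, 0.96], [0.83, -0.52, 0.2]]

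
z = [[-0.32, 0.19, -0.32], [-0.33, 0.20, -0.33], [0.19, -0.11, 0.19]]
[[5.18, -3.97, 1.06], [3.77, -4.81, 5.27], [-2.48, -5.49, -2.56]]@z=[[-0.15, 0.07, -0.15], [1.38, -0.83, 1.38], [2.12, -1.29, 2.12]]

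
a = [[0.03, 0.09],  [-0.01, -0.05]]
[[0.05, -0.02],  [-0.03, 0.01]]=a@[[-0.19, 0.19], [0.61, -0.24]]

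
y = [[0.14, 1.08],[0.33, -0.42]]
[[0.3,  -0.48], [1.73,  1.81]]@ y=[[-0.12, 0.53], [0.84, 1.11]]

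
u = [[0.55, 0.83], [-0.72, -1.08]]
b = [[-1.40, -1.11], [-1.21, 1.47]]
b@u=[[0.03, 0.04],[-1.72, -2.59]]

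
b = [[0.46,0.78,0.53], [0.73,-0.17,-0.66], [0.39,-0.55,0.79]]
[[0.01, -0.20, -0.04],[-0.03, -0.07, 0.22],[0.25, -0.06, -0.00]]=b @ [[0.08, -0.18, 0.17], [-0.15, -0.11, -0.06], [0.17, -0.06, -0.13]]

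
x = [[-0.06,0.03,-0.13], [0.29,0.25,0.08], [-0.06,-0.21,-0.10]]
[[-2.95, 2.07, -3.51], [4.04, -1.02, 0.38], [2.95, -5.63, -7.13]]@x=[[0.99, 1.17, 0.9],[-0.56, -0.21, -0.64],[-1.38, 0.18, -0.12]]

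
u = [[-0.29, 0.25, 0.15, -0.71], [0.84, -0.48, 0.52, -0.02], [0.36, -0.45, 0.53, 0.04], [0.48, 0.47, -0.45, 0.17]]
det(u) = -0.06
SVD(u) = [[-0.24, -0.62, 0.74, 0.10], [0.79, 0.06, 0.37, -0.5], [0.56, -0.18, -0.08, 0.81], [-0.13, 0.76, 0.56, 0.31]] @ diag([1.3643341121201344, 0.9547610545719698, 0.6321462094650525, 0.06866534087114942]) @ [[0.64, -0.55, 0.53, 0.11], [0.56, 0.26, -0.52, 0.59], [0.52, 0.48, 0.02, -0.7], [-0.08, 0.63, 0.67, 0.39]]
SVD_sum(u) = [[-0.2, 0.18, -0.17, -0.04], [0.68, -0.59, 0.57, 0.12], [0.48, -0.42, 0.41, 0.08], [-0.11, 0.09, -0.09, -0.02]] + [[-0.33, -0.16, 0.31, -0.35], [0.03, 0.02, -0.03, 0.04], [-0.10, -0.05, 0.09, -0.10], [0.41, 0.19, -0.38, 0.43]] + [[0.25, 0.23, 0.01, -0.33],[0.12, 0.11, 0.0, -0.16],[-0.03, -0.02, -0.0, 0.03],[0.18, 0.17, 0.01, -0.25]] + [[-0.00, 0.0, 0.0, 0.00], [0.00, -0.02, -0.02, -0.01], [-0.0, 0.03, 0.04, 0.02], [-0.0, 0.01, 0.01, 0.01]]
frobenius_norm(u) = 1.78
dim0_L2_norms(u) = [1.07, 0.85, 0.88, 0.73]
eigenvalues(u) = [(-0.73+0j), (0.24+0.6j), (0.24-0.6j), (0.18+0j)]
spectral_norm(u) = 1.36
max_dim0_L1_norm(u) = 1.97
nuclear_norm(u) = 3.02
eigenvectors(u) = [[0.48+0.00j, -0.15+0.48j, -0.15-0.48j, (0.06+0j)], [(-0.77+0j), 0.25+0.51j, 0.25-0.51j, 0.62+0.00j], [-0.41+0.00j, 0.01+0.23j, 0.01-0.23j, 0.71+0.00j], [(-0.06+0j), (0.61+0j), (0.61-0j), (0.33+0j)]]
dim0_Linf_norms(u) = [0.84, 0.48, 0.53, 0.71]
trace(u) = -0.07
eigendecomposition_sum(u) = [[-0.32-0.00j, (0.39-0j), -0.20+0.00j, -0.23+0.00j], [0.51+0.00j, -0.62+0.00j, (0.33-0j), 0.37-0.00j], [(0.27+0j), -0.33+0.00j, 0.17-0.00j, 0.20-0.00j], [(0.04+0j), -0.05+0.00j, 0.03-0.00j, 0.03-0.00j]] + [[0.01+0.19j, -0.06+0.23j, 0.16-0.21j, -0.24-0.03j], [(0.16+0.15j), (0.13+0.24j), (-0.03-0.3j), (-0.22+0.17j)], [(0.04+0.08j), (0.01+0.11j), (0.04-0.12j), -0.11+0.03j], [(0.22-0.08j), 0.29-0.01j, -0.30-0.12j, (0.06+0.29j)]] + [[(0.01-0.19j), (-0.06-0.23j), 0.16+0.21j, -0.24+0.03j],[0.16-0.15j, 0.13-0.24j, (-0.03+0.3j), (-0.22-0.17j)],[(0.04-0.08j), (0.01-0.11j), (0.04+0.12j), -0.11-0.03j],[(0.22+0.08j), (0.29+0.01j), -0.30+0.12j, (0.06-0.29j)]] + [[0j,(-0.01+0j),(0.02+0j),0.01+0.00j], [0.02+0.00j,(-0.13+0j),0.25+0.00j,(0.05+0j)], [(0.02+0j),-0.14+0.00j,(0.28+0j),(0.06+0j)], [0.01+0.00j,-0.07+0.00j,(0.13+0j),0.03+0.00j]]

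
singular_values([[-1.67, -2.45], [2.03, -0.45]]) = [3.12, 1.83]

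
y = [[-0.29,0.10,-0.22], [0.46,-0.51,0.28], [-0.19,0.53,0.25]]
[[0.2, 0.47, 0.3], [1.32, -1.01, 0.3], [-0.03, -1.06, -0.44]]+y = [[-0.09,0.57,0.08], [1.78,-1.52,0.58], [-0.22,-0.53,-0.19]]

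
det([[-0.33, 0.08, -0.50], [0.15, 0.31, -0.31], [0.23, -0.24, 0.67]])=-0.004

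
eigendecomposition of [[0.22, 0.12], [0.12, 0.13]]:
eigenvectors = [[0.82,  -0.57], [0.57,  0.82]]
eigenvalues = [0.3, 0.05]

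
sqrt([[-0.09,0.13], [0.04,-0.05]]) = [[0.03+0.24j, 0.06-0.33j], [0.02-0.10j, (0.04+0.14j)]]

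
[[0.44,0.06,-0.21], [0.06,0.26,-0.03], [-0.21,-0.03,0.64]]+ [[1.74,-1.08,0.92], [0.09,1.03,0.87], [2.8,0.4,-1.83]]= [[2.18, -1.02, 0.71], [0.15, 1.29, 0.84], [2.59, 0.37, -1.19]]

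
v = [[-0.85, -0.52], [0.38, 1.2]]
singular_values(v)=[1.51, 0.54]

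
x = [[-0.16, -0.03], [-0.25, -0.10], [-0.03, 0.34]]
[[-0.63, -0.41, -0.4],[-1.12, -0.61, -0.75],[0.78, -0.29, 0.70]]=x @ [[3.44, 2.69, 2.09], [2.60, -0.61, 2.23]]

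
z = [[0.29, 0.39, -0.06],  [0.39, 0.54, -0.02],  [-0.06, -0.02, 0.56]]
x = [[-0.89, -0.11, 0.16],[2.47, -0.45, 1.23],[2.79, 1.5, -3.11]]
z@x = [[0.54, -0.3, 0.71], [0.93, -0.32, 0.79], [1.57, 0.86, -1.78]]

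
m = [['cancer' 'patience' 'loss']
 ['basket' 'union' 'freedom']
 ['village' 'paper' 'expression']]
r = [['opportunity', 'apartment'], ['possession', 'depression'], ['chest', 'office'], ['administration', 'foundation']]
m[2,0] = 'village'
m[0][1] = 'patience'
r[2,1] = 'office'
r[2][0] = 'chest'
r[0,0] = 'opportunity'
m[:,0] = ['cancer', 'basket', 'village']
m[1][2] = 'freedom'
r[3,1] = 'foundation'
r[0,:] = ['opportunity', 'apartment']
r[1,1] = 'depression'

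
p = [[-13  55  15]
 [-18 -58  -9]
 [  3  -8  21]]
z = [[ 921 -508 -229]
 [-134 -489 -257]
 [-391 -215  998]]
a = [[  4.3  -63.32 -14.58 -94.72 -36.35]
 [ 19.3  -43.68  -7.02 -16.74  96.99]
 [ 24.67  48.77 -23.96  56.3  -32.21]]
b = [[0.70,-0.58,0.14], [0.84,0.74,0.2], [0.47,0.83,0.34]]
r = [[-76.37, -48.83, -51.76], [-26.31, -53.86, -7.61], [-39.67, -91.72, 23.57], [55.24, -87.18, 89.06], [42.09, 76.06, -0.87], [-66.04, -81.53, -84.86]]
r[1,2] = -7.61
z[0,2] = -229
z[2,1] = -215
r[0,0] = -76.37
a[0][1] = -63.32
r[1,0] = -26.31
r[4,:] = [42.09, 76.06, -0.87]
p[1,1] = -58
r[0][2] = -51.76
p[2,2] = 21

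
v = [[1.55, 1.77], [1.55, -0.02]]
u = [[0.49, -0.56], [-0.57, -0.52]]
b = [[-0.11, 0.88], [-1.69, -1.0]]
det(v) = -2.77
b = u @ v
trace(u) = -0.03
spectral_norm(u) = 0.77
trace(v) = 1.53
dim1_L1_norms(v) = [3.32, 1.57]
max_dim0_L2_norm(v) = 2.19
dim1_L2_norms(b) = [0.89, 1.96]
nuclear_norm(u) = 1.52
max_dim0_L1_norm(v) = 3.1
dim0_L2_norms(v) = [2.19, 1.77]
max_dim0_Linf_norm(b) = 1.69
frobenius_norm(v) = 2.82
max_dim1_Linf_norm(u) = 0.57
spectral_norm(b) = 2.00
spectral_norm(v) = 2.61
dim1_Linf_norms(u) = [0.56, 0.57]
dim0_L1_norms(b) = [1.8, 1.88]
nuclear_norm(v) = 3.67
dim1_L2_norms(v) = [2.35, 1.55]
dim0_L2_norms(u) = [0.75, 0.76]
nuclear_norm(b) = 2.80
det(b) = 1.60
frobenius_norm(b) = 2.15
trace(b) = -1.11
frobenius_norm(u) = 1.07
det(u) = -0.57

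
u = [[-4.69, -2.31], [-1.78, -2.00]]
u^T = [[-4.69, -1.78], [-2.31, -2.0]]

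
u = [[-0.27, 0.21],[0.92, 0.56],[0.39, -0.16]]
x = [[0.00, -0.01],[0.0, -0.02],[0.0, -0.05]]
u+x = [[-0.27,0.20], [0.92,0.54], [0.39,-0.21]]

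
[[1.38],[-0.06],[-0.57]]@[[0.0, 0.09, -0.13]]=[[0.00,0.12,-0.18], [0.00,-0.01,0.01], [0.0,-0.05,0.07]]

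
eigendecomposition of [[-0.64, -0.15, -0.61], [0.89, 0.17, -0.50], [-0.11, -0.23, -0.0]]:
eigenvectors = [[(-0.11+0j),(-0.49+0.37j),(-0.49-0.37j)], [-0.90+0.00j,0.76+0.00j,(0.76-0j)], [0.43+0.00j,0.13+0.17j,0.13-0.17j]]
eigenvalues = [(0.51+0j), (-0.49+0.33j), (-0.49-0.33j)]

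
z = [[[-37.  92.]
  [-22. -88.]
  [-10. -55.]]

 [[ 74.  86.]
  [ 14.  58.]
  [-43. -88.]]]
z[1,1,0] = 14.0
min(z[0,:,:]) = -88.0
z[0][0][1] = 92.0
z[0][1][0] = -22.0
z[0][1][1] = -88.0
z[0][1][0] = -22.0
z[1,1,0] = 14.0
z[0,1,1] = -88.0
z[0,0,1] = 92.0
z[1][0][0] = 74.0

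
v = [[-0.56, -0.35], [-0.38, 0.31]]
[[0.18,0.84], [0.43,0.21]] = v@[[-0.68, -1.09], [0.56, -0.67]]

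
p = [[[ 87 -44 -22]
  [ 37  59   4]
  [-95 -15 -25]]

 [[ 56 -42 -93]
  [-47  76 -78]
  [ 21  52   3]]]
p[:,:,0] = [[87, 37, -95], [56, -47, 21]]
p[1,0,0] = 56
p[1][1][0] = -47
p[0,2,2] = -25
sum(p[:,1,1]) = 135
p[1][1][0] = -47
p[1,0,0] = 56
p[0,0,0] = 87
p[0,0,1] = -44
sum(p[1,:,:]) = -52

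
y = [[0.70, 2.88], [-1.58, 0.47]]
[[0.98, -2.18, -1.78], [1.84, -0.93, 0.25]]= y @[[-0.99, 0.34, -0.32], [0.58, -0.84, -0.54]]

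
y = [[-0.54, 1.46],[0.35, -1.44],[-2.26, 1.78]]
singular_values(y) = [3.44, 1.03]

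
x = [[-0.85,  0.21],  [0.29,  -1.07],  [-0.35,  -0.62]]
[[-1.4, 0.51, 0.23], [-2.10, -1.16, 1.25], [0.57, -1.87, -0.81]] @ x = [[1.26,-0.98], [1.01,0.03], [-0.74,2.62]]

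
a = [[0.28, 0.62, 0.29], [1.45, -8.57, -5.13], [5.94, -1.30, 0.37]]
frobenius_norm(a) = 11.81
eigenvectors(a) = [[0.04-0.06j, 0.04+0.06j, (0.07+0j)],  [(0.48-0.03j), (0.48+0.03j), (-0.98+0j)],  [(-0.87+0j), (-0.87-0j), -0.17+0.00j]]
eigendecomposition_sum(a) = [[0.28+0.44j, 0.02+0.02j, (-0.01+0.05j)], [-1.27+3.12j, (-0.03+0.19j), -0.31+0.15j], [2.63-5.48j, (0.08-0.33j), (0.57-0.24j)]] + [[0.28-0.44j, 0.02-0.02j, -0.01-0.05j], [-1.27-3.12j, (-0.03-0.19j), -0.31-0.15j], [(2.63+5.48j), (0.08+0.33j), (0.57+0.24j)]] + [[(-0.27+0j), (0.58+0j), (0.31+0j)], [3.98-0.00j, -8.50-0.00j, -4.51-0.00j], [0.68-0.00j, -1.46-0.00j, (-0.78-0j)]]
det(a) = -7.76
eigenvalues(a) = [(0.82+0.39j), (0.82-0.39j), (-9.55+0j)]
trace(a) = -7.92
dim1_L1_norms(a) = [1.19, 15.15, 7.61]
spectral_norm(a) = 10.33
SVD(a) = [[0.06, 0.08, -1.00], [-0.97, -0.24, -0.07], [-0.25, 0.97, 0.06]] @ diag([10.334188026438472, 5.719178177440917, 0.1313727859921879]) @ [[-0.28,0.84,0.47], [0.95,0.15,0.28], [-0.17,-0.53,0.83]]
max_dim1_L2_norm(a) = 10.09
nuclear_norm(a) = 16.18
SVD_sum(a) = [[-0.16,0.48,0.27], [2.76,-8.36,-4.73], [0.71,-2.14,-1.21]] + [[0.42, 0.07, 0.13],[-1.31, -0.21, -0.39],[5.24, 0.84, 1.57]] + [[0.02, 0.07, -0.11], [0.00, 0.01, -0.01], [-0.00, -0.00, 0.01]]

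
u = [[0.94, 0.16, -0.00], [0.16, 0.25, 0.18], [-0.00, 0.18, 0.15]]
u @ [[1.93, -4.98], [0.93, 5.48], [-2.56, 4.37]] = [[1.96,-3.80], [0.08,1.36], [-0.22,1.64]]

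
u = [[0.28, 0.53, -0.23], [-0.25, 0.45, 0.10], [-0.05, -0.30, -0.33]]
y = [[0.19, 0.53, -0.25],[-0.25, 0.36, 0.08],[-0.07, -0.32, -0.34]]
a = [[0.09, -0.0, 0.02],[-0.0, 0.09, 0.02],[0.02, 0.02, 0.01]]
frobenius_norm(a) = 0.13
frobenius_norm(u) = 0.94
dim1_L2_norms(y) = [0.62, 0.45, 0.47]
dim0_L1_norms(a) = [0.11, 0.11, 0.05]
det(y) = -0.09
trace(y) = 0.21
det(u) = -0.10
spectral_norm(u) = 0.76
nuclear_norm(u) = 1.52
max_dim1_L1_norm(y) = 0.97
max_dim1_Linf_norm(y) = 0.53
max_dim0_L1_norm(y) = 1.21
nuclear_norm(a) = 0.19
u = a + y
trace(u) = 0.40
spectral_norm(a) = 0.10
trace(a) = 0.19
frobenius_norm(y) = 0.89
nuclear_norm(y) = 1.46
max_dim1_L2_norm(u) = 0.64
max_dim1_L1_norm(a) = 0.11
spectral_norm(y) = 0.72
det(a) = 0.00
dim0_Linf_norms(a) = [0.09, 0.09, 0.02]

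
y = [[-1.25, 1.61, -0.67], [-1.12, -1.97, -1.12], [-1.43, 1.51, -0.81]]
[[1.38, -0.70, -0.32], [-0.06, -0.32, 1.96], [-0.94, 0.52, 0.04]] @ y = [[-0.48, 3.12, 0.12], [-2.37, 3.49, -1.19], [0.54, -2.48, 0.01]]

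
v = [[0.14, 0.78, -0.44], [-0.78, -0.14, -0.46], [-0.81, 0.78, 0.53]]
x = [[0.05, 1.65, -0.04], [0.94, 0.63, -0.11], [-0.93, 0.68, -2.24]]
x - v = [[-0.09,0.87,0.40], [1.72,0.77,0.35], [-0.12,-0.1,-2.77]]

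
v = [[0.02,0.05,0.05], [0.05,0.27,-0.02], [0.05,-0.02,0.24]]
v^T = [[0.02,0.05,0.05], [0.05,0.27,-0.02], [0.05,-0.02,0.24]]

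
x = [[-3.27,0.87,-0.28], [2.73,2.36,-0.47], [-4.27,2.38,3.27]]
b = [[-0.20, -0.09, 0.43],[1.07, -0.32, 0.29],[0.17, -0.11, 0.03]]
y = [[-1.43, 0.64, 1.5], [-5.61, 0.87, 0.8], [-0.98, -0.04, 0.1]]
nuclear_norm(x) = 11.82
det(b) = -0.03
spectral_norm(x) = 6.72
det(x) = -39.55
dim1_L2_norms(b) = [0.48, 1.15, 0.2]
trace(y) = -0.46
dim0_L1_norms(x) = [10.27, 5.61, 4.02]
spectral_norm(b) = 1.17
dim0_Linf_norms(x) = [4.27, 2.38, 3.27]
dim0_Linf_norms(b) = [1.07, 0.32, 0.43]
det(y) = 1.30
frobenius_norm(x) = 7.70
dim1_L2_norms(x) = [3.4, 3.64, 5.88]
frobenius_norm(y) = 6.21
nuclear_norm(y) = 7.53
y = b @ x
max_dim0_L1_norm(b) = 1.44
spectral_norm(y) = 6.07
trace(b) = -0.49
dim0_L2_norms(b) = [1.1, 0.35, 0.52]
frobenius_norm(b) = 1.27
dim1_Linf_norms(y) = [1.5, 5.61, 0.98]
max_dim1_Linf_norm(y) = 5.61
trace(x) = 2.36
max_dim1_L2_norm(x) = 5.88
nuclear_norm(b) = 1.71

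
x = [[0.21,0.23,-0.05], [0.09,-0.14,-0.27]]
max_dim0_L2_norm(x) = 0.27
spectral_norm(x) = 0.32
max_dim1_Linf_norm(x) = 0.27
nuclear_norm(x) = 0.63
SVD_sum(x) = [[0.02, -0.02, -0.05], [0.12, -0.1, -0.27]] + [[0.19, 0.25, -0.00], [-0.03, -0.04, 0.00]]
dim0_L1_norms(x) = [0.3, 0.37, 0.32]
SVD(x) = [[0.17, 0.98], [0.98, -0.17]] @ diag([0.31723057071400923, 0.31538034974370865]) @ [[0.39, -0.31, -0.87], [0.61, 0.8, -0.01]]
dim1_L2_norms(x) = [0.32, 0.32]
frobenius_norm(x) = 0.45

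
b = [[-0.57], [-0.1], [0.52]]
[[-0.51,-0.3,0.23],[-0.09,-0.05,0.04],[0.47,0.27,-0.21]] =b @ [[0.90, 0.52, -0.41]]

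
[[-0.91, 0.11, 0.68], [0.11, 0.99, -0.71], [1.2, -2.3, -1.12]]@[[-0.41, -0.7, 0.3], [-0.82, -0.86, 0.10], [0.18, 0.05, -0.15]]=[[0.41,  0.58,  -0.36], [-0.98,  -0.96,  0.24], [1.19,  1.08,  0.30]]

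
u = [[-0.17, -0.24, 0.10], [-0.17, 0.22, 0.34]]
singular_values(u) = [0.44, 0.31]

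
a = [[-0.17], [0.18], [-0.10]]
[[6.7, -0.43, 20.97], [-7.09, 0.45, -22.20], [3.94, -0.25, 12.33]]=a@[[-39.40, 2.51, -123.34]]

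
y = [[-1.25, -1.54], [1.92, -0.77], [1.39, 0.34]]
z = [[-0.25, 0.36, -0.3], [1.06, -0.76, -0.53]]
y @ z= [[-1.32, 0.72, 1.19], [-1.3, 1.28, -0.17], [0.01, 0.24, -0.60]]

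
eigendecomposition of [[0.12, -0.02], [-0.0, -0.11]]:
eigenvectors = [[1.0,  0.09], [0.00,  1.00]]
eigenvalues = [0.12, -0.11]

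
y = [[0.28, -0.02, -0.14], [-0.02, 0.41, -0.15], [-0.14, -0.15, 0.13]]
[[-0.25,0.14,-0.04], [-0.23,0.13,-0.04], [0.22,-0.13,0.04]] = y @ [[-0.76, 0.44, -0.13], [-0.49, 0.28, -0.08], [0.3, -0.17, 0.05]]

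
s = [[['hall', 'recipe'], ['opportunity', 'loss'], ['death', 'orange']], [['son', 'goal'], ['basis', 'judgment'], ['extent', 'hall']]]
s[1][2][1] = 'hall'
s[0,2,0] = 'death'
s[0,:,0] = ['hall', 'opportunity', 'death']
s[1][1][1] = 'judgment'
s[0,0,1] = 'recipe'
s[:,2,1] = ['orange', 'hall']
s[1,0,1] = 'goal'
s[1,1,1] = 'judgment'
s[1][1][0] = 'basis'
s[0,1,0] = 'opportunity'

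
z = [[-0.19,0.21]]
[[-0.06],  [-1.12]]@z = [[0.01, -0.01],[0.21, -0.24]]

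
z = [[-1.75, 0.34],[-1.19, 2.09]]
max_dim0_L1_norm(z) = 2.94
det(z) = -3.25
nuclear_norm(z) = 3.93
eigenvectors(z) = [[-0.95, -0.09], [-0.30, -1.0]]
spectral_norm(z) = 2.75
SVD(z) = [[-0.54, -0.84], [-0.84, 0.54]] @ diag([2.7501365520426857, 1.1828139943028948]) @ [[0.71, -0.71],[0.71, 0.71]]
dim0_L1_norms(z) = [2.94, 2.43]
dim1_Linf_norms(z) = [1.75, 2.09]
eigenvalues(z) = [-1.64, 1.98]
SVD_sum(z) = [[-1.04, 1.05],[-1.64, 1.64]] + [[-0.71, -0.71],[0.45, 0.45]]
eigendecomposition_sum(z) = [[-1.69, 0.15], [-0.54, 0.05]] + [[-0.06, 0.19],  [-0.65, 2.04]]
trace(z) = 0.34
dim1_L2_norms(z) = [1.78, 2.41]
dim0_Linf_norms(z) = [1.75, 2.09]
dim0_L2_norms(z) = [2.12, 2.12]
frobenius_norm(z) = 2.99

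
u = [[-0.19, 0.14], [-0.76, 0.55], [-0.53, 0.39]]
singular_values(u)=[1.17, 0.0]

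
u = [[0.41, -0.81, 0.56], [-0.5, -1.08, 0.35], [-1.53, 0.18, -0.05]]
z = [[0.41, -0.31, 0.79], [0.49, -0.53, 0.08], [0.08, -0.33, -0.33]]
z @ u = [[-0.89,0.14,0.08], [0.34,0.19,0.08], [0.7,0.23,-0.05]]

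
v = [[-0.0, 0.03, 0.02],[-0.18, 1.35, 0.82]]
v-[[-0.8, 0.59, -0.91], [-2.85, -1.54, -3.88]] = [[0.80, -0.56, 0.93],[2.67, 2.89, 4.70]]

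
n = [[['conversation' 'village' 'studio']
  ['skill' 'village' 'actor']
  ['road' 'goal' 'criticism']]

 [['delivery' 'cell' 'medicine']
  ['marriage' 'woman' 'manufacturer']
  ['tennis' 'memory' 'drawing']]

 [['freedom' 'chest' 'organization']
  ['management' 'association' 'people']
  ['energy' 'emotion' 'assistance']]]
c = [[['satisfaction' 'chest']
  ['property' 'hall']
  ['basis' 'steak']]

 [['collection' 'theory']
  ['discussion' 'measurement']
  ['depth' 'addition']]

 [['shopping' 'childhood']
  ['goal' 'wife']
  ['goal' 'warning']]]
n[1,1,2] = 'manufacturer'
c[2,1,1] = 'wife'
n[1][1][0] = 'marriage'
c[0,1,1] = 'hall'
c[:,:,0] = [['satisfaction', 'property', 'basis'], ['collection', 'discussion', 'depth'], ['shopping', 'goal', 'goal']]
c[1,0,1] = 'theory'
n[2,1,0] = 'management'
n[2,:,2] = ['organization', 'people', 'assistance']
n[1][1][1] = 'woman'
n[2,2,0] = 'energy'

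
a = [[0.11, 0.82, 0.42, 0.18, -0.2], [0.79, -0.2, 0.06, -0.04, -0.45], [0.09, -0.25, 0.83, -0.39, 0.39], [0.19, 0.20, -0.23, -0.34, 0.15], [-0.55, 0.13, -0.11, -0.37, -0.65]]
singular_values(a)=[1.14, 0.97, 0.95, 0.78, 0.51]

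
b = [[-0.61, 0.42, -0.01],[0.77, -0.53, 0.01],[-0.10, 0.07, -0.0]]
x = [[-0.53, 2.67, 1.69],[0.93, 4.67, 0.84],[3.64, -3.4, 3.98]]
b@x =[[0.68,0.37,-0.72],[-0.86,-0.45,0.90],[0.12,0.06,-0.11]]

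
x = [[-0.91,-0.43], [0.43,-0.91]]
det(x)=1.013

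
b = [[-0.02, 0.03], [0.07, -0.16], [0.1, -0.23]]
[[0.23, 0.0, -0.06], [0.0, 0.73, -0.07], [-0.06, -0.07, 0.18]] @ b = [[-0.01, 0.02], [0.04, -0.1], [0.01, -0.03]]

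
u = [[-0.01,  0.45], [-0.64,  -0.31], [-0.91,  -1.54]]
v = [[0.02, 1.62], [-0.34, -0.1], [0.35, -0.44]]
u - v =[[-0.03, -1.17], [-0.30, -0.21], [-1.26, -1.1]]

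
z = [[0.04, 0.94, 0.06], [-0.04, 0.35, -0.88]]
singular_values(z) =[1.08, 0.79]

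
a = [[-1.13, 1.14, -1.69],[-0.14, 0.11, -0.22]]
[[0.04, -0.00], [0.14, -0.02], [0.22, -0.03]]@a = [[-0.05, 0.05, -0.07], [-0.16, 0.16, -0.23], [-0.24, 0.25, -0.37]]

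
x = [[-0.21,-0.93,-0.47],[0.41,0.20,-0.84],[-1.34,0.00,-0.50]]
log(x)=[[(0.08+1.09j),-0.63+0.63j,0.39+1.16j], [1.00+0.57j,(-0.05+0.33j),-0.54+0.61j], [(-0.31+1.62j),0.80+0.94j,(0.26+1.72j)]]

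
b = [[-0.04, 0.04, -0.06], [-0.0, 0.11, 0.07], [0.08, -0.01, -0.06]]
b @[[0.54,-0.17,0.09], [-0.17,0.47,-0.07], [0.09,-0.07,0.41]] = [[-0.03, 0.03, -0.03], [-0.01, 0.05, 0.02], [0.04, -0.01, -0.02]]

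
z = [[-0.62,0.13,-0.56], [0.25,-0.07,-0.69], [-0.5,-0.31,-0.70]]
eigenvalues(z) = [0.36, -0.52, -1.24]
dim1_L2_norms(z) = [0.85, 0.74, 0.91]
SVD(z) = [[-0.61,0.46,-0.65],[-0.37,-0.89,-0.27],[-0.7,0.08,0.71]] @ diag([1.2703840403099835, 0.6290787151560574, 0.2913492067318629]) @ [[0.5,0.13,0.86], [-0.86,0.15,0.48], [-0.07,-0.98,0.19]]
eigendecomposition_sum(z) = [[0.06, 0.08, -0.09], [0.16, 0.20, -0.21], [-0.08, -0.1, 0.1]] + [[-0.24, 0.16, 0.13], [0.32, -0.21, -0.17], [0.12, -0.08, -0.06]] + [[-0.44, -0.11, -0.60], [-0.23, -0.06, -0.31], [-0.54, -0.14, -0.74]]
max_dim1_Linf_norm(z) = 0.7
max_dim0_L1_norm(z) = 1.95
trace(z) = -1.39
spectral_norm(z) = 1.27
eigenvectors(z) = [[0.34,0.58,0.60], [0.85,-0.76,0.31], [-0.41,-0.28,0.74]]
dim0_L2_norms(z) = [0.83, 0.34, 1.13]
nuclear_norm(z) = 2.19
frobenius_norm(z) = 1.45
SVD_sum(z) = [[-0.39, -0.1, -0.66], [-0.24, -0.06, -0.41], [-0.44, -0.11, -0.76]] + [[-0.25,  0.04,  0.14],[0.48,  -0.09,  -0.27],[-0.04,  0.01,  0.02]] + [[0.01, 0.19, -0.04], [0.01, 0.08, -0.02], [-0.01, -0.2, 0.04]]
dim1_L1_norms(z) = [1.31, 1.01, 1.51]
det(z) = 0.23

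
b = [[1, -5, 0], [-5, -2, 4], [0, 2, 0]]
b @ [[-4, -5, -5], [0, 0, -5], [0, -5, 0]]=[[-4, -5, 20], [20, 5, 35], [0, 0, -10]]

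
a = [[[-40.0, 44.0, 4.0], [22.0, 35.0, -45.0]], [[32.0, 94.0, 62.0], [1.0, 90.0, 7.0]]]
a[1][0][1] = 94.0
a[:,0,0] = [-40.0, 32.0]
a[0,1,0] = 22.0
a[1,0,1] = 94.0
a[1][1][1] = 90.0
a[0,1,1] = 35.0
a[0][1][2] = -45.0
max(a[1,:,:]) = 94.0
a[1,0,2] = 62.0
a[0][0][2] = 4.0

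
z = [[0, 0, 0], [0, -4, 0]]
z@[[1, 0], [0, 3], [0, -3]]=[[0, 0], [0, -12]]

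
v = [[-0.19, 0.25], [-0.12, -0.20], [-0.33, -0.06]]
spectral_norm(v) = 0.40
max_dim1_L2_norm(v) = 0.34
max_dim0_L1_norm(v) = 0.64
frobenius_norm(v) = 0.52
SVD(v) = [[-0.52, 0.73], [-0.27, -0.64], [-0.81, -0.25]] @ diag([0.39956929572862915, 0.32533732941506616]) @ [[1.0,-0.07], [0.07,1.0]]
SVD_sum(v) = [[-0.21, 0.01], [-0.11, 0.01], [-0.32, 0.02]] + [[0.02, 0.24], [-0.01, -0.21], [-0.01, -0.08]]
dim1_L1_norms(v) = [0.44, 0.32, 0.39]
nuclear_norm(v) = 0.72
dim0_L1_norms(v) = [0.64, 0.51]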